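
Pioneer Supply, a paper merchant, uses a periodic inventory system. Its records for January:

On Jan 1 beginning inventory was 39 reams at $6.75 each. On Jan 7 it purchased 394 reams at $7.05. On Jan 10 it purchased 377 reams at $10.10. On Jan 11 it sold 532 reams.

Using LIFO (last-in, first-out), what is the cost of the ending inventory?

Ending inventory = $1,948.20

Jan 11, 532 sold [LIFO — newest first]: 377 @ $10.10 + 155 @ $7.05 = $4,900.45
Ending inventory: 39 @ $6.75 + 239 @ $7.05 = $1,948.20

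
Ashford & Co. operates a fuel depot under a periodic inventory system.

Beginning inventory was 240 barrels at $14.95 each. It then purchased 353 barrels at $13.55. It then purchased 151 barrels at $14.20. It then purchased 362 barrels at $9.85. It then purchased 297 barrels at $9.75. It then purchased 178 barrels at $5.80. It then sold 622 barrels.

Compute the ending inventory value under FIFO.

Ending inventory = $9,226.25

Sale 1 (622) [FIFO — oldest first]: 240 @ $14.95 + 353 @ $13.55 + 29 @ $14.20 = $8,782.95
Ending inventory: 122 @ $14.20 + 362 @ $9.85 + 297 @ $9.75 + 178 @ $5.80 = $9,226.25
Check: goods available $18,009.20 = COGS $8,782.95 + ending $9,226.25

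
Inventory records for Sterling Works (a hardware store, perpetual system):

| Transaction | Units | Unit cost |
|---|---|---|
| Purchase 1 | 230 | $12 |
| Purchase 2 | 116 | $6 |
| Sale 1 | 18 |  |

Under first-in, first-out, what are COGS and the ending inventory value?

COGS = $216; ending inventory = $3,240

Sale 1 (18) [FIFO — oldest first]: 18 @ $12 = $216
Ending inventory: 212 @ $12 + 116 @ $6 = $3,240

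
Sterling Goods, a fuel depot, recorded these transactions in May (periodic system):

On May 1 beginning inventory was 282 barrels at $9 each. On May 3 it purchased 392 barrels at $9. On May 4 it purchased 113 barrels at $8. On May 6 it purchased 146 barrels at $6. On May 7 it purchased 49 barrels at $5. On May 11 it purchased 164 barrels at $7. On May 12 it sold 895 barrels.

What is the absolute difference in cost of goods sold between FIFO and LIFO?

$638

FIFO COGS: 282 @ $9 + 392 @ $9 + 113 @ $8 + 108 @ $6 = $7,618
LIFO COGS: 164 @ $7 + 49 @ $5 + 146 @ $6 + 113 @ $8 + 392 @ $9 + 31 @ $9 = $6,980
Difference = |$7,618 − $6,980| = $638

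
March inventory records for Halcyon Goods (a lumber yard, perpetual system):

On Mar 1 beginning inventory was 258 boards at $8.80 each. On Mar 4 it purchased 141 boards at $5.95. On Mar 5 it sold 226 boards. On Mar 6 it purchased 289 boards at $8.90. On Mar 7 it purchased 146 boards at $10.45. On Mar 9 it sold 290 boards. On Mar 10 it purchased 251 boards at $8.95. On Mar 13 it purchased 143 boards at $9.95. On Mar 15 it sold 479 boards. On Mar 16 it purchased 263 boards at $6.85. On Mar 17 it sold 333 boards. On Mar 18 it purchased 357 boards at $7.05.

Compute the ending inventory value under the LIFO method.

Mar 5, 226 sold [LIFO — newest first]: 141 @ $5.95 + 85 @ $8.80 = $1,586.95
Mar 9, 290 sold [LIFO — newest first]: 146 @ $10.45 + 144 @ $8.90 = $2,807.30
Mar 15, 479 sold [LIFO — newest first]: 143 @ $9.95 + 251 @ $8.95 + 85 @ $8.90 = $4,425.80
Mar 17, 333 sold [LIFO — newest first]: 263 @ $6.85 + 60 @ $8.90 + 10 @ $8.80 = $2,423.55
Total COGS = $1,586.95 + $2,807.30 + $4,425.80 + $2,423.55 = $11,243.60
Ending inventory: 163 @ $8.80 + 357 @ $7.05 = $3,951.25

Ending inventory = $3,951.25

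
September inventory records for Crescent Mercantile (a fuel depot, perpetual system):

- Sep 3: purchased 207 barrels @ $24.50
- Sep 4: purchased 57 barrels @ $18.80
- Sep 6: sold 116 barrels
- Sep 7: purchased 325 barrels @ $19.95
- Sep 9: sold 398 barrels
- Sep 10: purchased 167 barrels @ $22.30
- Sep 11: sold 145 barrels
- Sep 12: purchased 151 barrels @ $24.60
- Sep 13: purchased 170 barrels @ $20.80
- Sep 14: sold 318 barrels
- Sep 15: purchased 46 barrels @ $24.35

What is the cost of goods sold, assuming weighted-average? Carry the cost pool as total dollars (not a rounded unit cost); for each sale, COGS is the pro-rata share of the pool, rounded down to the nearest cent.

COGS = $21,358.89

After Sep 3: 207 on hand, pool $5,071.50 (≈ $24.5000 each)
After Sep 4: 264 on hand, pool $6,143.10 (≈ $23.2693 each)
Sep 6, sell 116: 116/264 × $6,143.10 → $2,699.24
After Sep 7: 473 on hand, pool $9,927.61 (≈ $20.9886 each)
Sep 9, sell 398: 398/473 × $9,927.61 → $8,353.46
After Sep 10: 242 on hand, pool $5,298.25 (≈ $21.8936 each)
Sep 11, sell 145: 145/242 × $5,298.25 → $3,174.57
After Sep 12: 248 on hand, pool $5,838.28 (≈ $23.5415 each)
After Sep 13: 418 on hand, pool $9,374.28 (≈ $22.4265 each)
Sep 14, sell 318: 318/418 × $9,374.28 → $7,131.62
After Sep 15: 146 on hand, pool $3,362.76 (≈ $23.0326 each)
Total COGS = $2,699.24 + $8,353.46 + $3,174.57 + $7,131.62 = $21,358.89
Ending inventory (cost pool remaining) = $3,362.76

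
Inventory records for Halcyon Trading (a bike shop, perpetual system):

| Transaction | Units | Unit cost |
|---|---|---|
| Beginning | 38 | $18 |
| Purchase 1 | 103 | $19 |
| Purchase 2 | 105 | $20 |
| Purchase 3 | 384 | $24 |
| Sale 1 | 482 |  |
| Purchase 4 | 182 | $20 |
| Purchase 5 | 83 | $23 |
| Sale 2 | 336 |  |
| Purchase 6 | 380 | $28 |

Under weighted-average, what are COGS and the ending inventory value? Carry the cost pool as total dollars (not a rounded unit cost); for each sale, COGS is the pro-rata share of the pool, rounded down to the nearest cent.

After Beginning: 38 on hand, pool $684.00 (≈ $18.0000 each)
After Purchase 1: 141 on hand, pool $2,641.00 (≈ $18.7305 each)
After Purchase 2: 246 on hand, pool $4,741.00 (≈ $19.2724 each)
After Purchase 3: 630 on hand, pool $13,957.00 (≈ $22.1540 each)
Sale 1, sell 482: 482/630 × $13,957.00 → $10,678.21
After Purchase 4: 330 on hand, pool $6,918.79 (≈ $20.9660 each)
After Purchase 5: 413 on hand, pool $8,827.79 (≈ $21.3748 each)
Sale 2, sell 336: 336/413 × $8,827.79 → $7,181.93
After Purchase 6: 457 on hand, pool $12,285.86 (≈ $26.8837 each)
Total COGS = $10,678.21 + $7,181.93 = $17,860.14
Ending inventory (cost pool remaining) = $12,285.86

COGS = $17,860.14; ending inventory = $12,285.86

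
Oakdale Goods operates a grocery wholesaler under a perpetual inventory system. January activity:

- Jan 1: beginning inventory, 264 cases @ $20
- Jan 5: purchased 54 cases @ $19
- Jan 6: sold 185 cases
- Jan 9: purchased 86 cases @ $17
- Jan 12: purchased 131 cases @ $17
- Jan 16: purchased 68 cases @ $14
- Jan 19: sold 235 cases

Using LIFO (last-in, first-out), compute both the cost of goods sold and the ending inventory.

COGS = $7,437; ending inventory = $3,510

Jan 6, 185 sold [LIFO — newest first]: 54 @ $19 + 131 @ $20 = $3,646
Jan 19, 235 sold [LIFO — newest first]: 68 @ $14 + 131 @ $17 + 36 @ $17 = $3,791
Total COGS = $3,646 + $3,791 = $7,437
Ending inventory: 133 @ $20 + 50 @ $17 = $3,510
Check: goods available $10,947 = COGS $7,437 + ending $3,510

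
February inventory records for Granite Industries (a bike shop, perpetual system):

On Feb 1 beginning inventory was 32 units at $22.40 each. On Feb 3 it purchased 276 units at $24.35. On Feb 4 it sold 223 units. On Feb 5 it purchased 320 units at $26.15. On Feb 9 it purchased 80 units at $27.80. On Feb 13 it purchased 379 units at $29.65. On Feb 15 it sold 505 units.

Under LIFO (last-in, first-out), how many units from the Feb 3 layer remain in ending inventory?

53

Feb 4, 223 sold [LIFO — newest first]: 223 @ $24.35 = $5,430.05
Feb 15, 505 sold [LIFO — newest first]: 379 @ $29.65 + 80 @ $27.80 + 46 @ $26.15 = $14,664.25
Total COGS = $5,430.05 + $14,664.25 = $20,094.30
Ending inventory: 32 @ $22.40 + 53 @ $24.35 + 274 @ $26.15 = $9,172.45
Check: goods available $29,266.75 = COGS $20,094.30 + ending $9,172.45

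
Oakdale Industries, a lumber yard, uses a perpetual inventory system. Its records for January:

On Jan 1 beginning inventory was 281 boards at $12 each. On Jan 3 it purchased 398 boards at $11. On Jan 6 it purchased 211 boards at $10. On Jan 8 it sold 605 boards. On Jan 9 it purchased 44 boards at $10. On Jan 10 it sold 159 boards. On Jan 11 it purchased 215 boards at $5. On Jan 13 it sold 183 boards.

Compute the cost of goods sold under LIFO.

Jan 8, 605 sold [LIFO — newest first]: 211 @ $10 + 394 @ $11 = $6,444
Jan 10, 159 sold [LIFO — newest first]: 44 @ $10 + 4 @ $11 + 111 @ $12 = $1,816
Jan 13, 183 sold [LIFO — newest first]: 183 @ $5 = $915
Total COGS = $6,444 + $1,816 + $915 = $9,175
Ending inventory: 170 @ $12 + 32 @ $5 = $2,200

COGS = $9,175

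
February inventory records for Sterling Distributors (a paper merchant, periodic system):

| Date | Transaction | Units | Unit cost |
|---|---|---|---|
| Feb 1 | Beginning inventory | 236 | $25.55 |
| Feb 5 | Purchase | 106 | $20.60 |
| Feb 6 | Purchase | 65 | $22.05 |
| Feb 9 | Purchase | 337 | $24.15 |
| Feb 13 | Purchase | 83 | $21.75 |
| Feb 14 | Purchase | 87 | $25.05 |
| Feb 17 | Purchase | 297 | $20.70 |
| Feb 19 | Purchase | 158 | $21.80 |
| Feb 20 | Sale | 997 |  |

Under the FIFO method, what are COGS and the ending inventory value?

Feb 20, 997 sold [FIFO — oldest first]: 236 @ $25.55 + 106 @ $20.60 + 65 @ $22.05 + 337 @ $24.15 + 83 @ $21.75 + 87 @ $25.05 + 83 @ $20.70 = $23,487.90
Ending inventory: 214 @ $20.70 + 158 @ $21.80 = $7,874.20

COGS = $23,487.90; ending inventory = $7,874.20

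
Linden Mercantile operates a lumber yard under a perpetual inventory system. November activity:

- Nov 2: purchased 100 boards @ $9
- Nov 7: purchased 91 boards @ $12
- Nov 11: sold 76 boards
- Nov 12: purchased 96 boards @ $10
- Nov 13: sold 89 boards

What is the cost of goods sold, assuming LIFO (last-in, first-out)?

COGS = $1,802

Nov 11, 76 sold [LIFO — newest first]: 76 @ $12 = $912
Nov 13, 89 sold [LIFO — newest first]: 89 @ $10 = $890
Total COGS = $912 + $890 = $1,802
Ending inventory: 100 @ $9 + 15 @ $12 + 7 @ $10 = $1,150
Check: goods available $2,952 = COGS $1,802 + ending $1,150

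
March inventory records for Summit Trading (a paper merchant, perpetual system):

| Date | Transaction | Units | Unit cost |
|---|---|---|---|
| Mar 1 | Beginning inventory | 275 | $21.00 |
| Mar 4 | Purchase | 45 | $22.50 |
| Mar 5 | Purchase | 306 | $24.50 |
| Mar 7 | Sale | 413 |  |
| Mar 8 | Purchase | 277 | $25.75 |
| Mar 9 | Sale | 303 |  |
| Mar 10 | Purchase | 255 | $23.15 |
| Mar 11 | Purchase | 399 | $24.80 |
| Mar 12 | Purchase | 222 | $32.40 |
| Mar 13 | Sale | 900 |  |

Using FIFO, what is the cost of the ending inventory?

Ending inventory = $5,281.20

Mar 7, 413 sold [FIFO — oldest first]: 275 @ $21.00 + 45 @ $22.50 + 93 @ $24.50 = $9,066.00
Mar 9, 303 sold [FIFO — oldest first]: 213 @ $24.50 + 90 @ $25.75 = $7,536.00
Mar 13, 900 sold [FIFO — oldest first]: 187 @ $25.75 + 255 @ $23.15 + 399 @ $24.80 + 59 @ $32.40 = $22,525.30
Total COGS = $9,066.00 + $7,536.00 + $22,525.30 = $39,127.30
Ending inventory: 163 @ $32.40 = $5,281.20
Check: goods available $44,408.50 = COGS $39,127.30 + ending $5,281.20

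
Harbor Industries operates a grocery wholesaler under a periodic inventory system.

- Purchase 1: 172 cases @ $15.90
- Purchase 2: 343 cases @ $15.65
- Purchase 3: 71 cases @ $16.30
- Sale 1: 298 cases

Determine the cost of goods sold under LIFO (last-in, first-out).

COGS = $4,709.85

Sale 1 (298) [LIFO — newest first]: 71 @ $16.30 + 227 @ $15.65 = $4,709.85
Ending inventory: 172 @ $15.90 + 116 @ $15.65 = $4,550.20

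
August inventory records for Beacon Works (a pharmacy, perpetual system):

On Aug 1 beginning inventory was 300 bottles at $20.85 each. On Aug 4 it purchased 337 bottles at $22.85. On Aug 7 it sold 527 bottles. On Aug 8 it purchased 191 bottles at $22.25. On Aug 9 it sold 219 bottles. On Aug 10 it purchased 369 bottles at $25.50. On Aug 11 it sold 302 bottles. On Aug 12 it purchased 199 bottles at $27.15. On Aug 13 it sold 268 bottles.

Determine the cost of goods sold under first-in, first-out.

Aug 7, 527 sold [FIFO — oldest first]: 300 @ $20.85 + 227 @ $22.85 = $11,441.95
Aug 9, 219 sold [FIFO — oldest first]: 110 @ $22.85 + 109 @ $22.25 = $4,938.75
Aug 11, 302 sold [FIFO — oldest first]: 82 @ $22.25 + 220 @ $25.50 = $7,434.50
Aug 13, 268 sold [FIFO — oldest first]: 149 @ $25.50 + 119 @ $27.15 = $7,030.35
Total COGS = $11,441.95 + $4,938.75 + $7,434.50 + $7,030.35 = $30,845.55
Ending inventory: 80 @ $27.15 = $2,172.00

COGS = $30,845.55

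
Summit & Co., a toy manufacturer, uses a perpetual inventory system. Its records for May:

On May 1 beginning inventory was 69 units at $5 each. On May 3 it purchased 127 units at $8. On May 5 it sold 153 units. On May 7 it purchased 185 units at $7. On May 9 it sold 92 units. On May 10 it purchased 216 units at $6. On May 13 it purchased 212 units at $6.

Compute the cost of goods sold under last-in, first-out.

COGS = $1,790

May 5, 153 sold [LIFO — newest first]: 127 @ $8 + 26 @ $5 = $1,146
May 9, 92 sold [LIFO — newest first]: 92 @ $7 = $644
Total COGS = $1,146 + $644 = $1,790
Ending inventory: 43 @ $5 + 93 @ $7 + 216 @ $6 + 212 @ $6 = $3,434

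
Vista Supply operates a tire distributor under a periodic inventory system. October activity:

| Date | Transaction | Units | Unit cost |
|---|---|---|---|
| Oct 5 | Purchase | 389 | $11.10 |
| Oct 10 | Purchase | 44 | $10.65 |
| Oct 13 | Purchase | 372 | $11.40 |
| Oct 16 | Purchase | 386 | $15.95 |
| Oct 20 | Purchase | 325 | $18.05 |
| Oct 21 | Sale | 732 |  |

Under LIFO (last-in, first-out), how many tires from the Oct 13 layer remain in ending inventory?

351

Oct 21, 732 sold [LIFO — newest first]: 325 @ $18.05 + 386 @ $15.95 + 21 @ $11.40 = $12,262.35
Ending inventory: 389 @ $11.10 + 44 @ $10.65 + 351 @ $11.40 = $8,787.90
Check: goods available $21,050.25 = COGS $12,262.35 + ending $8,787.90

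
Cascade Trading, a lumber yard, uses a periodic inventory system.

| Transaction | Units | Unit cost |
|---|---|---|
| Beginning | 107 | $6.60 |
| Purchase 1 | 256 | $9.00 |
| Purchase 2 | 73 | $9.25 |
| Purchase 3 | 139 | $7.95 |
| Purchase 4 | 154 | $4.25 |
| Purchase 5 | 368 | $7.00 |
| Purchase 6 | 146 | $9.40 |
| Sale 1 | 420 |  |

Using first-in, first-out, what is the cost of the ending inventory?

Sale 1 (420) [FIFO — oldest first]: 107 @ $6.60 + 256 @ $9.00 + 57 @ $9.25 = $3,537.45
Ending inventory: 16 @ $9.25 + 139 @ $7.95 + 154 @ $4.25 + 368 @ $7.00 + 146 @ $9.40 = $5,855.95
Check: goods available $9,393.40 = COGS $3,537.45 + ending $5,855.95

Ending inventory = $5,855.95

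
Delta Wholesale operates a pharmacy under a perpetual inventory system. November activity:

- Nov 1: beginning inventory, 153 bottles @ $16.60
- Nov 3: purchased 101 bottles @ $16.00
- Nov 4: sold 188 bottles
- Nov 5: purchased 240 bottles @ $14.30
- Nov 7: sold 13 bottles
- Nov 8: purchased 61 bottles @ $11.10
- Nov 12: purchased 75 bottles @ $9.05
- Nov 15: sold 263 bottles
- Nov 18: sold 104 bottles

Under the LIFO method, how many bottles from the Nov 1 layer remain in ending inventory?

62

Nov 4, 188 sold [LIFO — newest first]: 101 @ $16.00 + 87 @ $16.60 = $3,060.20
Nov 7, 13 sold [LIFO — newest first]: 13 @ $14.30 = $185.90
Nov 15, 263 sold [LIFO — newest first]: 75 @ $9.05 + 61 @ $11.10 + 127 @ $14.30 = $3,171.95
Nov 18, 104 sold [LIFO — newest first]: 100 @ $14.30 + 4 @ $16.60 = $1,496.40
Total COGS = $3,060.20 + $185.90 + $3,171.95 + $1,496.40 = $7,914.45
Ending inventory: 62 @ $16.60 = $1,029.20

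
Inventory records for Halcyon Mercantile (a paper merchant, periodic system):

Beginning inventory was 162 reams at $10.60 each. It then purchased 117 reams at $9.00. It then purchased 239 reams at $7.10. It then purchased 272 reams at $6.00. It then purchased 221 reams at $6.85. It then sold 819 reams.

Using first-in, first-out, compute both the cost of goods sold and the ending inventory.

COGS = $6,297.75; ending inventory = $1,315.20

Sale 1 (819) [FIFO — oldest first]: 162 @ $10.60 + 117 @ $9.00 + 239 @ $7.10 + 272 @ $6.00 + 29 @ $6.85 = $6,297.75
Ending inventory: 192 @ $6.85 = $1,315.20
Check: goods available $7,612.95 = COGS $6,297.75 + ending $1,315.20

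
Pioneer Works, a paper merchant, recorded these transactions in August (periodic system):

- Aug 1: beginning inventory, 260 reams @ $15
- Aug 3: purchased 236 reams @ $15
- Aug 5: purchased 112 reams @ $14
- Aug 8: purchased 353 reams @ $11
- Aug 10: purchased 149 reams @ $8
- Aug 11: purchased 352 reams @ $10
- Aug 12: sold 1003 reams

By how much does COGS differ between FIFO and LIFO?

FIFO COGS: 260 @ $15 + 236 @ $15 + 112 @ $14 + 353 @ $11 + 42 @ $8 = $13,227
LIFO COGS: 352 @ $10 + 149 @ $8 + 353 @ $11 + 112 @ $14 + 37 @ $15 = $10,718
Difference = |$13,227 − $10,718| = $2,509

$2,509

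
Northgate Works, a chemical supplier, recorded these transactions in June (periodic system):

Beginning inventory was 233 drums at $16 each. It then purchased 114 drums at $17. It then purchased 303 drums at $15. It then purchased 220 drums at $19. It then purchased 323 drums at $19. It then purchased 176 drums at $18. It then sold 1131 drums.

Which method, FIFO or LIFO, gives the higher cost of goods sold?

FIFO COGS: 233 @ $16 + 114 @ $17 + 303 @ $15 + 220 @ $19 + 261 @ $19 = $19,350
LIFO COGS: 176 @ $18 + 323 @ $19 + 220 @ $19 + 303 @ $15 + 109 @ $17 = $19,883

LIFO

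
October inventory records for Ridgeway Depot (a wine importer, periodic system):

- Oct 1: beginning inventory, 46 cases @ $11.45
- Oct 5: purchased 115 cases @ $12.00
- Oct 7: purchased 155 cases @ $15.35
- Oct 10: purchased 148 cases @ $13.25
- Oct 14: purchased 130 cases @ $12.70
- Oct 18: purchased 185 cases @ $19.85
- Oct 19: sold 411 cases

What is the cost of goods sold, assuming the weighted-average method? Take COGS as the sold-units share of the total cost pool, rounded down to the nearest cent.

COGS = $6,104.43

Oct 19, sell 411: 411/779 × $11,570.20 → $6,104.43
Ending inventory (cost pool remaining) = $5,465.77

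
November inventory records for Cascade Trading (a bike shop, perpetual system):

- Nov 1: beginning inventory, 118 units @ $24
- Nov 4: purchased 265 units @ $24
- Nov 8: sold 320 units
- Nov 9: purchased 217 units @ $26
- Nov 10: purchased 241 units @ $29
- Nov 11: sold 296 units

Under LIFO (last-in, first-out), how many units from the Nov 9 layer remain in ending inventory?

Nov 8, 320 sold [LIFO — newest first]: 265 @ $24 + 55 @ $24 = $7,680
Nov 11, 296 sold [LIFO — newest first]: 241 @ $29 + 55 @ $26 = $8,419
Total COGS = $7,680 + $8,419 = $16,099
Ending inventory: 63 @ $24 + 162 @ $26 = $5,724

162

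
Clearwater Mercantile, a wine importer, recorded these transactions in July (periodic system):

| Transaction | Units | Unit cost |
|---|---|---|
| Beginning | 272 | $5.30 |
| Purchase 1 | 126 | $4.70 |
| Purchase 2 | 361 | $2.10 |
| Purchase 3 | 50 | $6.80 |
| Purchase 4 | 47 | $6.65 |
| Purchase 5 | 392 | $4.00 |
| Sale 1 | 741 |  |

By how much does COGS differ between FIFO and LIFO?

$4.35

FIFO COGS: 272 @ $5.30 + 126 @ $4.70 + 343 @ $2.10 = $2,754.10
LIFO COGS: 392 @ $4.00 + 47 @ $6.65 + 50 @ $6.80 + 252 @ $2.10 = $2,749.75
Difference = |$2,754.10 − $2,749.75| = $4.35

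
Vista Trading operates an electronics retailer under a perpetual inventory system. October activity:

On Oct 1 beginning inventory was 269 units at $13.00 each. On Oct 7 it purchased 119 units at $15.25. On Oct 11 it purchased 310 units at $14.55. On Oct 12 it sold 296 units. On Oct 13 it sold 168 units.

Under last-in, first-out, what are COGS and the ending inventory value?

Oct 12, 296 sold [LIFO — newest first]: 296 @ $14.55 = $4,306.80
Oct 13, 168 sold [LIFO — newest first]: 14 @ $14.55 + 119 @ $15.25 + 35 @ $13.00 = $2,473.45
Total COGS = $4,306.80 + $2,473.45 = $6,780.25
Ending inventory: 234 @ $13.00 = $3,042.00
Check: goods available $9,822.25 = COGS $6,780.25 + ending $3,042.00

COGS = $6,780.25; ending inventory = $3,042.00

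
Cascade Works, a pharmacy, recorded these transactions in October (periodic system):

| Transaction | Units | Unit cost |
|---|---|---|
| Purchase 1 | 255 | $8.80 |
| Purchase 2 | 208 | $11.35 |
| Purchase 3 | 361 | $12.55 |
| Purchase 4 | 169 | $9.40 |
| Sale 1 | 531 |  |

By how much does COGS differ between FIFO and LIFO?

FIFO COGS: 255 @ $8.80 + 208 @ $11.35 + 68 @ $12.55 = $5,458.20
LIFO COGS: 169 @ $9.40 + 361 @ $12.55 + 1 @ $11.35 = $6,130.50
Difference = |$5,458.20 − $6,130.50| = $672.30

$672.30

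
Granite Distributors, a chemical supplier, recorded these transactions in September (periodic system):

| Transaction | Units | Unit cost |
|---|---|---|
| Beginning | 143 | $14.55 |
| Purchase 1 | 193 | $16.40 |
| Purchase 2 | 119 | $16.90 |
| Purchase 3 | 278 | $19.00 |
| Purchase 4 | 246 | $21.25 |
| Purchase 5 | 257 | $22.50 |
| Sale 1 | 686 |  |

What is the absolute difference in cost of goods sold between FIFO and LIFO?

FIFO COGS: 143 @ $14.55 + 193 @ $16.40 + 119 @ $16.90 + 231 @ $19.00 = $11,645.95
LIFO COGS: 257 @ $22.50 + 246 @ $21.25 + 183 @ $19.00 = $14,487.00
Difference = |$11,645.95 − $14,487.00| = $2,841.05

$2,841.05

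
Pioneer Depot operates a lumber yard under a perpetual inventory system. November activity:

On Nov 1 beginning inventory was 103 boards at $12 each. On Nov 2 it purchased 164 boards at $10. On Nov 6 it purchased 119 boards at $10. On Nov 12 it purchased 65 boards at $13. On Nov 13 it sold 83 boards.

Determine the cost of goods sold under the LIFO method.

COGS = $1,025

Nov 13, 83 sold [LIFO — newest first]: 65 @ $13 + 18 @ $10 = $1,025
Ending inventory: 103 @ $12 + 164 @ $10 + 101 @ $10 = $3,886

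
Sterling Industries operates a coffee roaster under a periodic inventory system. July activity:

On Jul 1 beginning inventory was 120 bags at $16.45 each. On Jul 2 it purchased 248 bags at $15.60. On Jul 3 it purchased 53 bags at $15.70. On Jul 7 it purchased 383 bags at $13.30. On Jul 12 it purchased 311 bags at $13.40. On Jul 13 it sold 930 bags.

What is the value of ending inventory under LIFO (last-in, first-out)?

Ending inventory = $2,988.00

Jul 13, 930 sold [LIFO — newest first]: 311 @ $13.40 + 383 @ $13.30 + 53 @ $15.70 + 183 @ $15.60 = $12,948.20
Ending inventory: 120 @ $16.45 + 65 @ $15.60 = $2,988.00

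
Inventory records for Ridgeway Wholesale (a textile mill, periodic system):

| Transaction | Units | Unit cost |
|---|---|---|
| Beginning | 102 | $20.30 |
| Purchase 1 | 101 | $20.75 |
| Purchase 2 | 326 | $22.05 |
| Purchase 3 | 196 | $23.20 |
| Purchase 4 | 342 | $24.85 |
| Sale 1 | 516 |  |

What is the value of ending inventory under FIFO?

Ending inventory = $13,332.55

Sale 1 (516) [FIFO — oldest first]: 102 @ $20.30 + 101 @ $20.75 + 313 @ $22.05 = $11,068.00
Ending inventory: 13 @ $22.05 + 196 @ $23.20 + 342 @ $24.85 = $13,332.55
Check: goods available $24,400.55 = COGS $11,068.00 + ending $13,332.55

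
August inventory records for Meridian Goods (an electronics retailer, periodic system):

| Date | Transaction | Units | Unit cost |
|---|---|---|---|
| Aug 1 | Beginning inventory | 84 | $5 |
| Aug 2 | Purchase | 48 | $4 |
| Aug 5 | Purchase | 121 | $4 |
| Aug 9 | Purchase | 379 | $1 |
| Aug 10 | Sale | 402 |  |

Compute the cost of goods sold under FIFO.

COGS = $1,245

Aug 10, 402 sold [FIFO — oldest first]: 84 @ $5 + 48 @ $4 + 121 @ $4 + 149 @ $1 = $1,245
Ending inventory: 230 @ $1 = $230
Check: goods available $1,475 = COGS $1,245 + ending $230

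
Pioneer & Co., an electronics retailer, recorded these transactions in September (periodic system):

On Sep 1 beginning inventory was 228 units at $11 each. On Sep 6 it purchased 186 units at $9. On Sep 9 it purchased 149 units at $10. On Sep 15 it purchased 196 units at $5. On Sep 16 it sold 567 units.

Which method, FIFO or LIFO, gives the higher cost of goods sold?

FIFO

FIFO COGS: 228 @ $11 + 186 @ $9 + 149 @ $10 + 4 @ $5 = $5,692
LIFO COGS: 196 @ $5 + 149 @ $10 + 186 @ $9 + 36 @ $11 = $4,540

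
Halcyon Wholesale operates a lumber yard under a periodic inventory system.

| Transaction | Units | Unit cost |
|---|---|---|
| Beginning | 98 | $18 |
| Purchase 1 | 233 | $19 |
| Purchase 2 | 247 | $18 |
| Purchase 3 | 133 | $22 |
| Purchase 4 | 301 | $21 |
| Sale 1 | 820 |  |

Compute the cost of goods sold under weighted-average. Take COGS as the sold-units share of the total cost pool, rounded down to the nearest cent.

COGS = $16,111.54

Sale 1, sell 820: 820/1012 × $19,884.00 → $16,111.54
Ending inventory (cost pool remaining) = $3,772.46
Check: goods available $19,884.00 = COGS $16,111.54 + ending $3,772.46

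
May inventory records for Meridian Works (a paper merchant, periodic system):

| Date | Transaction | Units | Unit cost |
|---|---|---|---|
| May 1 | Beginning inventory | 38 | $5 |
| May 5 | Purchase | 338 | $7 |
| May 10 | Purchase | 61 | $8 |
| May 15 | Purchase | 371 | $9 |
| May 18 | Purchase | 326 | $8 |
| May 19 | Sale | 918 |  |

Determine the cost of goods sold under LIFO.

COGS = $7,555

May 19, 918 sold [LIFO — newest first]: 326 @ $8 + 371 @ $9 + 61 @ $8 + 160 @ $7 = $7,555
Ending inventory: 38 @ $5 + 178 @ $7 = $1,436
Check: goods available $8,991 = COGS $7,555 + ending $1,436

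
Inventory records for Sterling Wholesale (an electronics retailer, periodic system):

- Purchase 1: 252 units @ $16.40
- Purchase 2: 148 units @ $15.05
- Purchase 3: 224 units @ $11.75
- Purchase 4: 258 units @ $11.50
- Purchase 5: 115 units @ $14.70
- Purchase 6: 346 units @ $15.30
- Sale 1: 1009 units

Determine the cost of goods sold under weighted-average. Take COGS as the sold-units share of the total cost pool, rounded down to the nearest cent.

COGS = $14,232.30

Sale 1, sell 1009: 1009/1343 × $18,943.50 → $14,232.30
Ending inventory (cost pool remaining) = $4,711.20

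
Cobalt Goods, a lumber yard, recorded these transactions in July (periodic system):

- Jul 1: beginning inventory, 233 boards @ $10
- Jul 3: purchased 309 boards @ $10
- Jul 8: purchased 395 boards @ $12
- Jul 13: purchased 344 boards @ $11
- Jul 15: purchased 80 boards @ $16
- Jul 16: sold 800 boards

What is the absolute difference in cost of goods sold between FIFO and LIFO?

FIFO COGS: 233 @ $10 + 309 @ $10 + 258 @ $12 = $8,516
LIFO COGS: 80 @ $16 + 344 @ $11 + 376 @ $12 = $9,576
Difference = |$8,516 − $9,576| = $1,060

$1,060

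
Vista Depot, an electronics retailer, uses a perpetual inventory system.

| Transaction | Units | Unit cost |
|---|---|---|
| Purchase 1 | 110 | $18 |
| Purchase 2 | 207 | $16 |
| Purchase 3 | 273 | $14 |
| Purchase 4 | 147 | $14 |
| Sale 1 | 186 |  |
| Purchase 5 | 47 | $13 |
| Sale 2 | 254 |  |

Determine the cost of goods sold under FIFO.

Sale 1 (186) [FIFO — oldest first]: 110 @ $18 + 76 @ $16 = $3,196
Sale 2 (254) [FIFO — oldest first]: 131 @ $16 + 123 @ $14 = $3,818
Total COGS = $3,196 + $3,818 = $7,014
Ending inventory: 150 @ $14 + 147 @ $14 + 47 @ $13 = $4,769

COGS = $7,014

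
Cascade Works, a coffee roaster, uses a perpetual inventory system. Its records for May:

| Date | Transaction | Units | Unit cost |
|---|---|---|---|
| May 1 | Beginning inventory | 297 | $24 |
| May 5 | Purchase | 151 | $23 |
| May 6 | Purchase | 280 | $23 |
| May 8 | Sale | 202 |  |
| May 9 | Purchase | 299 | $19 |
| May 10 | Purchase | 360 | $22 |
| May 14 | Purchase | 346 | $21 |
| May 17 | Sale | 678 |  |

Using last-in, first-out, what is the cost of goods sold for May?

May 8, 202 sold [LIFO — newest first]: 202 @ $23 = $4,646
May 17, 678 sold [LIFO — newest first]: 346 @ $21 + 332 @ $22 = $14,570
Total COGS = $4,646 + $14,570 = $19,216
Ending inventory: 297 @ $24 + 151 @ $23 + 78 @ $23 + 299 @ $19 + 28 @ $22 = $18,692
Check: goods available $37,908 = COGS $19,216 + ending $18,692

COGS = $19,216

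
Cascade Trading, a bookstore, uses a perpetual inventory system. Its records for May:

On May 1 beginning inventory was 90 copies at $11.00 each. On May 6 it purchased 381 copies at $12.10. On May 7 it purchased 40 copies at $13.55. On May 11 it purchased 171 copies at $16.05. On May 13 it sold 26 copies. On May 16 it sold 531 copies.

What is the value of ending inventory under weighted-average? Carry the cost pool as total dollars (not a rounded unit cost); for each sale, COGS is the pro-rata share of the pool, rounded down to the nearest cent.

After May 1: 90 on hand, pool $990.00 (≈ $11.0000 each)
After May 6: 471 on hand, pool $5,600.10 (≈ $11.8898 each)
After May 7: 511 on hand, pool $6,142.10 (≈ $12.0198 each)
After May 11: 682 on hand, pool $8,886.65 (≈ $13.0303 each)
May 13, sell 26: 26/682 × $8,886.65 → $338.78
May 16, sell 531: 531/656 × $8,547.87 → $6,919.08
Total COGS = $338.78 + $6,919.08 = $7,257.86
Ending inventory (cost pool remaining) = $1,628.79
Check: goods available $8,886.65 = COGS $7,257.86 + ending $1,628.79

Ending inventory = $1,628.79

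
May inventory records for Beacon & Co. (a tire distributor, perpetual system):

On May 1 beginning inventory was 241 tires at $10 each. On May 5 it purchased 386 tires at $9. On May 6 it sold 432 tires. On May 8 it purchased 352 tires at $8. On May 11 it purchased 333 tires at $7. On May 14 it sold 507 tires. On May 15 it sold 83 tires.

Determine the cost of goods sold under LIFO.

May 6, 432 sold [LIFO — newest first]: 386 @ $9 + 46 @ $10 = $3,934
May 14, 507 sold [LIFO — newest first]: 333 @ $7 + 174 @ $8 = $3,723
May 15, 83 sold [LIFO — newest first]: 83 @ $8 = $664
Total COGS = $3,934 + $3,723 + $664 = $8,321
Ending inventory: 195 @ $10 + 95 @ $8 = $2,710

COGS = $8,321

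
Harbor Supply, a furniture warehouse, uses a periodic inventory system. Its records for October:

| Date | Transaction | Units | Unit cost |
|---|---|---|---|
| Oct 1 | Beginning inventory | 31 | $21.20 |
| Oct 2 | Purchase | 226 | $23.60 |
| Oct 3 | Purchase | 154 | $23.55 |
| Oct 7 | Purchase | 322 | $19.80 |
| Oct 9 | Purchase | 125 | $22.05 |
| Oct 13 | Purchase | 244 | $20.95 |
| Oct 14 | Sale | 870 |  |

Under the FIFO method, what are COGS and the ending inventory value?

COGS = $19,000.75; ending inventory = $4,860.40

Oct 14, 870 sold [FIFO — oldest first]: 31 @ $21.20 + 226 @ $23.60 + 154 @ $23.55 + 322 @ $19.80 + 125 @ $22.05 + 12 @ $20.95 = $19,000.75
Ending inventory: 232 @ $20.95 = $4,860.40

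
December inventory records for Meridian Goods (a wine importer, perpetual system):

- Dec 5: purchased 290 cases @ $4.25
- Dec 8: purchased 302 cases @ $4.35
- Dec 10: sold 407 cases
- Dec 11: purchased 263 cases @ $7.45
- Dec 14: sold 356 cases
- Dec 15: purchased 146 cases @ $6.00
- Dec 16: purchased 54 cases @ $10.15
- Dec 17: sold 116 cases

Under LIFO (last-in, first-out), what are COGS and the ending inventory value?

COGS = $5,034.65; ending inventory = $895.00

Dec 10, 407 sold [LIFO — newest first]: 302 @ $4.35 + 105 @ $4.25 = $1,759.95
Dec 14, 356 sold [LIFO — newest first]: 263 @ $7.45 + 93 @ $4.25 = $2,354.60
Dec 17, 116 sold [LIFO — newest first]: 54 @ $10.15 + 62 @ $6.00 = $920.10
Total COGS = $1,759.95 + $2,354.60 + $920.10 = $5,034.65
Ending inventory: 92 @ $4.25 + 84 @ $6.00 = $895.00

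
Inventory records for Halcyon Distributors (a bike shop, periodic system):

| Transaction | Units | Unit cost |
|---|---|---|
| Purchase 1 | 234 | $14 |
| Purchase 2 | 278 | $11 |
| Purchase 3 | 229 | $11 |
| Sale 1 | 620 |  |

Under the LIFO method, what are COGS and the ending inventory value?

Sale 1 (620) [LIFO — newest first]: 229 @ $11 + 278 @ $11 + 113 @ $14 = $7,159
Ending inventory: 121 @ $14 = $1,694
Check: goods available $8,853 = COGS $7,159 + ending $1,694

COGS = $7,159; ending inventory = $1,694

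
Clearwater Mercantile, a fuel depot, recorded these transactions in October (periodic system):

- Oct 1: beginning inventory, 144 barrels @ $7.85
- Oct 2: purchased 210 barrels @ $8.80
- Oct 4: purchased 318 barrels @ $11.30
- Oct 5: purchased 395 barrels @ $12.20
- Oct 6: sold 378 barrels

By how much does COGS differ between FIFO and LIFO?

FIFO COGS: 144 @ $7.85 + 210 @ $8.80 + 24 @ $11.30 = $3,249.60
LIFO COGS: 378 @ $12.20 = $4,611.60
Difference = |$3,249.60 − $4,611.60| = $1,362.00

$1,362.00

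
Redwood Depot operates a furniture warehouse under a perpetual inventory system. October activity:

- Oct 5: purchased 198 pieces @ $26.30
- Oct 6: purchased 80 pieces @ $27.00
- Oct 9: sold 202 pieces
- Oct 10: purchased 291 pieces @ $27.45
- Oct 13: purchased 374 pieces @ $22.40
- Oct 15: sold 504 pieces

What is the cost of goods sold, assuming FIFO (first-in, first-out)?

COGS = $18,424.15

Oct 9, 202 sold [FIFO — oldest first]: 198 @ $26.30 + 4 @ $27.00 = $5,315.40
Oct 15, 504 sold [FIFO — oldest first]: 76 @ $27.00 + 291 @ $27.45 + 137 @ $22.40 = $13,108.75
Total COGS = $5,315.40 + $13,108.75 = $18,424.15
Ending inventory: 237 @ $22.40 = $5,308.80
Check: goods available $23,732.95 = COGS $18,424.15 + ending $5,308.80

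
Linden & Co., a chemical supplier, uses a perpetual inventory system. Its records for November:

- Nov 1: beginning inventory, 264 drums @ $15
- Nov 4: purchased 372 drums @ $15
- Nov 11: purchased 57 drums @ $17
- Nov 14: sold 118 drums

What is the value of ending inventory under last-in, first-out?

Ending inventory = $8,625

Nov 14, 118 sold [LIFO — newest first]: 57 @ $17 + 61 @ $15 = $1,884
Ending inventory: 264 @ $15 + 311 @ $15 = $8,625
Check: goods available $10,509 = COGS $1,884 + ending $8,625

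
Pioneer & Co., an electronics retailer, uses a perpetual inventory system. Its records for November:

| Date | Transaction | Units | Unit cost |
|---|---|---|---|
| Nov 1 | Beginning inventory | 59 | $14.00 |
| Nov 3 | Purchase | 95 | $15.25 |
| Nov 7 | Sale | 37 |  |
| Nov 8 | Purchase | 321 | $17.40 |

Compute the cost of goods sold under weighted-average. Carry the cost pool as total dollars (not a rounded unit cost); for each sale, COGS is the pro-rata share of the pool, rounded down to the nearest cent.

After Nov 1: 59 on hand, pool $826.00 (≈ $14.0000 each)
After Nov 3: 154 on hand, pool $2,274.75 (≈ $14.7711 each)
Nov 7, sell 37: 37/154 × $2,274.75 → $546.53
After Nov 8: 438 on hand, pool $7,313.62 (≈ $16.6978 each)
Ending inventory (cost pool remaining) = $7,313.62

COGS = $546.53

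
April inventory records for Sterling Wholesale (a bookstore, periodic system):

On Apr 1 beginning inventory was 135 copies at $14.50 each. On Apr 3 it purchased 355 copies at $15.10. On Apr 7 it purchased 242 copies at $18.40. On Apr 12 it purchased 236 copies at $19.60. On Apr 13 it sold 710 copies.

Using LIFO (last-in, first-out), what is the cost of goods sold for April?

COGS = $12,581.60

Apr 13, 710 sold [LIFO — newest first]: 236 @ $19.60 + 242 @ $18.40 + 232 @ $15.10 = $12,581.60
Ending inventory: 135 @ $14.50 + 123 @ $15.10 = $3,814.80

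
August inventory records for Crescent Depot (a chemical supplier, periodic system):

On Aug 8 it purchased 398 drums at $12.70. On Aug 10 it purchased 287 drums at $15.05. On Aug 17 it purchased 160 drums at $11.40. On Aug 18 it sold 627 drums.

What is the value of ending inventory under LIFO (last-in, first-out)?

Ending inventory = $2,768.60

Aug 18, 627 sold [LIFO — newest first]: 160 @ $11.40 + 287 @ $15.05 + 180 @ $12.70 = $8,429.35
Ending inventory: 218 @ $12.70 = $2,768.60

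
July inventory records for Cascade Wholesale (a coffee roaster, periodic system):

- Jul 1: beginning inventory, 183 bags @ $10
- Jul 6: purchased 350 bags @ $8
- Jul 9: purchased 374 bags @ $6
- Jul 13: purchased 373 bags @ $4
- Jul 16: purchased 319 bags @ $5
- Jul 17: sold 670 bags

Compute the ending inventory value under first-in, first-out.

Jul 17, 670 sold [FIFO — oldest first]: 183 @ $10 + 350 @ $8 + 137 @ $6 = $5,452
Ending inventory: 237 @ $6 + 373 @ $4 + 319 @ $5 = $4,509

Ending inventory = $4,509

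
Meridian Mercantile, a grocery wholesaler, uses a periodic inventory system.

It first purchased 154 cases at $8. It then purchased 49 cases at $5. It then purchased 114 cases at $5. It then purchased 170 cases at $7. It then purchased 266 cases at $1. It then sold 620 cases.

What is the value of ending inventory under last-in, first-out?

Ending inventory = $1,064

Sale 1 (620) [LIFO — newest first]: 266 @ $1 + 170 @ $7 + 114 @ $5 + 49 @ $5 + 21 @ $8 = $2,439
Ending inventory: 133 @ $8 = $1,064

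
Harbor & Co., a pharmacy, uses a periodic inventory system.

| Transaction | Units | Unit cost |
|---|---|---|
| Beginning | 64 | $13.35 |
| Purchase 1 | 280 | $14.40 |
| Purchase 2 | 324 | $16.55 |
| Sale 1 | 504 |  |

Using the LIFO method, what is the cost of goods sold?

Sale 1 (504) [LIFO — newest first]: 324 @ $16.55 + 180 @ $14.40 = $7,954.20
Ending inventory: 64 @ $13.35 + 100 @ $14.40 = $2,294.40

COGS = $7,954.20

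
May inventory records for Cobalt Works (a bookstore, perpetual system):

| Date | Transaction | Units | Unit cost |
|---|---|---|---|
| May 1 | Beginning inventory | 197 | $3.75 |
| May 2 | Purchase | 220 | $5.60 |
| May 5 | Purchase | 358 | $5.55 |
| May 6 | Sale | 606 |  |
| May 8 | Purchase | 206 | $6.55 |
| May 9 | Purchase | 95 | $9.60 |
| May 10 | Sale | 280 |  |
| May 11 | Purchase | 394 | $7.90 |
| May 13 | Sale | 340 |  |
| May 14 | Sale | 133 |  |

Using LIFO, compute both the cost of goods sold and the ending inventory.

COGS = $8,915.30; ending inventory = $416.25

May 6, 606 sold [LIFO — newest first]: 358 @ $5.55 + 220 @ $5.60 + 28 @ $3.75 = $3,323.90
May 10, 280 sold [LIFO — newest first]: 95 @ $9.60 + 185 @ $6.55 = $2,123.75
May 13, 340 sold [LIFO — newest first]: 340 @ $7.90 = $2,686.00
May 14, 133 sold [LIFO — newest first]: 54 @ $7.90 + 21 @ $6.55 + 58 @ $3.75 = $781.65
Total COGS = $3,323.90 + $2,123.75 + $2,686.00 + $781.65 = $8,915.30
Ending inventory: 111 @ $3.75 = $416.25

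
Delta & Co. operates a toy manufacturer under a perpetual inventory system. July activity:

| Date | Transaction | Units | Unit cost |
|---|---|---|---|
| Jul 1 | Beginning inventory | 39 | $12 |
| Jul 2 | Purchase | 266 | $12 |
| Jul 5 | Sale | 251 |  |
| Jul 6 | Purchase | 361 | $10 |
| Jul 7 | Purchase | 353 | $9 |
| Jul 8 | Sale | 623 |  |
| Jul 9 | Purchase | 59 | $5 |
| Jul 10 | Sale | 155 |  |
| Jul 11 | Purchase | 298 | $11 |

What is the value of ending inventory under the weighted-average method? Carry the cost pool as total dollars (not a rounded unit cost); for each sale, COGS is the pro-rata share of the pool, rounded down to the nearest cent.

After Jul 1: 39 on hand, pool $468.00 (≈ $12.0000 each)
After Jul 2: 305 on hand, pool $3,660.00 (≈ $12.0000 each)
Jul 5, sell 251: 251/305 × $3,660.00 → $3,012.00
After Jul 6: 415 on hand, pool $4,258.00 (≈ $10.2602 each)
After Jul 7: 768 on hand, pool $7,435.00 (≈ $9.6810 each)
Jul 8, sell 623: 623/768 × $7,435.00 → $6,031.25
After Jul 9: 204 on hand, pool $1,698.75 (≈ $8.3272 each)
Jul 10, sell 155: 155/204 × $1,698.75 → $1,290.71
After Jul 11: 347 on hand, pool $3,686.04 (≈ $10.6226 each)
Total COGS = $3,012.00 + $6,031.25 + $1,290.71 = $10,333.96
Ending inventory (cost pool remaining) = $3,686.04

Ending inventory = $3,686.04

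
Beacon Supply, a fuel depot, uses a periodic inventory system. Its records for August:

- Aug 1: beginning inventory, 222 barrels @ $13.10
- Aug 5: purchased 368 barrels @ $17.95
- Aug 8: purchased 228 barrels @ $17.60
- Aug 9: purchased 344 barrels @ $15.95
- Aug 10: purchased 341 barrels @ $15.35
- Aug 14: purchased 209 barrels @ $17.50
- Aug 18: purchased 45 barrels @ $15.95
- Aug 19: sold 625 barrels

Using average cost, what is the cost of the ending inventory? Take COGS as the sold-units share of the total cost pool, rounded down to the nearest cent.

Aug 19, sell 625: 625/1757 × $28,623.00 → $10,181.77
Ending inventory (cost pool remaining) = $18,441.23

Ending inventory = $18,441.23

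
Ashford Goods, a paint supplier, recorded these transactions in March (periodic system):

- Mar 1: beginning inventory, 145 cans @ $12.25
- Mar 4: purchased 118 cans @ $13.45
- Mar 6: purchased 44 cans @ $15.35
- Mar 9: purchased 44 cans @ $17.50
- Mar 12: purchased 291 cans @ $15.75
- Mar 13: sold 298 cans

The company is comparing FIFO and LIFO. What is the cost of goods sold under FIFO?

FIFO COGS: 145 @ $12.25 + 118 @ $13.45 + 35 @ $15.35 = $3,900.60
LIFO COGS: 291 @ $15.75 + 7 @ $17.50 = $4,705.75

COGS = $3,900.60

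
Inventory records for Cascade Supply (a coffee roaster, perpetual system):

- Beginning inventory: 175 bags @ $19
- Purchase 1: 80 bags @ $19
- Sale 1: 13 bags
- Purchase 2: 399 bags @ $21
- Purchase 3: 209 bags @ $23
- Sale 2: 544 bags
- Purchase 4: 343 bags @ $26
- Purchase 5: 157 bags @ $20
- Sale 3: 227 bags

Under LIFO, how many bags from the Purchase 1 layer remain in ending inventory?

Sale 1 (13) [LIFO — newest first]: 13 @ $19 = $247
Sale 2 (544) [LIFO — newest first]: 209 @ $23 + 335 @ $21 = $11,842
Sale 3 (227) [LIFO — newest first]: 157 @ $20 + 70 @ $26 = $4,960
Total COGS = $247 + $11,842 + $4,960 = $17,049
Ending inventory: 175 @ $19 + 67 @ $19 + 64 @ $21 + 273 @ $26 = $13,040

67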